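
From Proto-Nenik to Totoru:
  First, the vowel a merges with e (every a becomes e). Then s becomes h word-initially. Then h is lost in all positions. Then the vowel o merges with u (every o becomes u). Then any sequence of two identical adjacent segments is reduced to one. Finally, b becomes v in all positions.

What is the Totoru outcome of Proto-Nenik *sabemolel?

evemulel

Totoru: start from *sabemolel.
  rule 1 (vowel merger): sabemolel → sebemolel
  rule 2 (debuccalisation): sebemolel → hebemolel
  rule 3 (h-loss): hebemolel → ebemolel
  rule 4 (vowel merger): ebemolel → ebemulel
  rule 5: no change — ebemulel
  rule 6 (unconditioned shift): ebemulel → evemulel
  ⇒ Totoru evemulel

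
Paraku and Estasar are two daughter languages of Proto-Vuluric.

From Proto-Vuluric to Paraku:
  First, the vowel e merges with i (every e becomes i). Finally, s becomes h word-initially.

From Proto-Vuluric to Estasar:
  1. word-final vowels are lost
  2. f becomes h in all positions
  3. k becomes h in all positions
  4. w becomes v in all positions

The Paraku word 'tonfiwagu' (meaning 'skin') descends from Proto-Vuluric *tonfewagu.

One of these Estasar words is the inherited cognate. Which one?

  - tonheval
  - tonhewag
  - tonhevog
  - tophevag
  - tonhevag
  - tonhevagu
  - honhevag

tonhevag

Estasar: start from *tonfewagu.
  rule 1 (apocope): tonfewagu → tonfewag
  rule 2 (unconditioned shift): tonfewag → tonhewag
  rule 3: no change — tonhewag
  rule 4 (unconditioned shift): tonhewag → tonhevag
  ⇒ Estasar tonhevag
The other candidates each miss or misapply at least one Estasar change.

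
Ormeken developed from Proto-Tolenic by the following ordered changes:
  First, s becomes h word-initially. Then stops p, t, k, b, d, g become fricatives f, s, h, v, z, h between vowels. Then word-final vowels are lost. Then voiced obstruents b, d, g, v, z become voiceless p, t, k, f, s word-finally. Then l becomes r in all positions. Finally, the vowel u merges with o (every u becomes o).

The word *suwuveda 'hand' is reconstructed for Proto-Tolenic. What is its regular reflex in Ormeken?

Ormeken: *suwuveda > huwuveda > huwuveza > huwuvez > huwuves > howoves  (by debuccalisation, intervocalic lenition, apocope, final devoicing, vowel merger)

howoves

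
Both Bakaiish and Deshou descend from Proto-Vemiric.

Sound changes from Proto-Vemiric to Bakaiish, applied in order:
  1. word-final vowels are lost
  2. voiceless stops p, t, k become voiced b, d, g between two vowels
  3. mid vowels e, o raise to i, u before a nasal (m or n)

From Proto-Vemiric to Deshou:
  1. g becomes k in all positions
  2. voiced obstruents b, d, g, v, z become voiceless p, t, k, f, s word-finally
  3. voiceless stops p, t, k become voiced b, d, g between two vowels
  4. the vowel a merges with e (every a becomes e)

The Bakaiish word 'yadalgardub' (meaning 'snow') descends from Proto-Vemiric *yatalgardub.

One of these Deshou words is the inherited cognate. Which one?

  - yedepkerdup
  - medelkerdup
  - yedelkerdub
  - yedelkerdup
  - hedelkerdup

Deshou: start from *yatalgardub.
  rule 1 (unconditioned shift): yatalgardub → yatalkardub
  rule 2 (final devoicing): yatalkardub → yatalkardup
  rule 3 (intervocalic voicing): yatalkardup → yadalkardup
  rule 4 (vowel merger): yadalkardup → yedelkerdup
  ⇒ Deshou yedelkerdup
Only 'yedelkerdup' matches the regular Deshou development of *yatalgardub.

yedelkerdup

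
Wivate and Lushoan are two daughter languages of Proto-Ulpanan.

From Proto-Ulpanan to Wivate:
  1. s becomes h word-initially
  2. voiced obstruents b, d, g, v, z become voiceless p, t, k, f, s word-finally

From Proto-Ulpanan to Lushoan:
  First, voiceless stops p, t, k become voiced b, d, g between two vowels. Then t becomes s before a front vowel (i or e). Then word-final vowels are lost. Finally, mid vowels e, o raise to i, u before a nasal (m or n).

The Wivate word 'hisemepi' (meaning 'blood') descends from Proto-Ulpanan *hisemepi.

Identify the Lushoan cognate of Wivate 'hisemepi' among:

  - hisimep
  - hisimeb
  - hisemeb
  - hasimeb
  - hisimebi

hisimeb

Lushoan: start from *hisemepi.
  rule 1 (intervocalic voicing): hisemepi → hisemebi
  rule 2: no change — hisemebi
  rule 3 (apocope): hisemebi → hisemeb
  rule 4 (pre-nasal raising): hisemeb → hisimeb
  ⇒ Lushoan hisimeb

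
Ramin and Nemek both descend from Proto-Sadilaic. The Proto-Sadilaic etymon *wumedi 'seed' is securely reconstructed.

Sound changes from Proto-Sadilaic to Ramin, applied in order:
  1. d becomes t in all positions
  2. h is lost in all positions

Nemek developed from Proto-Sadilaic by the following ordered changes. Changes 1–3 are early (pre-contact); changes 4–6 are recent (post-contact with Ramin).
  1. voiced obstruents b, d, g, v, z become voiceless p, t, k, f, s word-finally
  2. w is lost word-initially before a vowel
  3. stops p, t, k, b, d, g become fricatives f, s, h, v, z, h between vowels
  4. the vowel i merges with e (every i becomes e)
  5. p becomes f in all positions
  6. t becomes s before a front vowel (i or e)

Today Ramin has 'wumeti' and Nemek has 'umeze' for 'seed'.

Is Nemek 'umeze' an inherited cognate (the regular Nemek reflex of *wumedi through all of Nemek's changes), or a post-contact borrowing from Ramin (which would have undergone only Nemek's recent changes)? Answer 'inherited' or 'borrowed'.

If inherited, *wumedi would pass through all of Nemek's changes:
Nemek: *wumedi > umedi > umezi > umeze  (by glide loss, intervocalic lenition, vowel merger)
If borrowed from Ramin 'wumeti' after the early changes, it would undergo only the recent ones:
  rule 4 (vowel merger): wumeti → wumete
  rule 5 (unconditioned shift): no change (wumete)
  rule 6 (palatalisation): wumete → wumese
  ⇒ as a loan: wumese
Nemek 'umeze' matches the inherited outcome exactly, so it is an inherited cognate, not a loan.

inherited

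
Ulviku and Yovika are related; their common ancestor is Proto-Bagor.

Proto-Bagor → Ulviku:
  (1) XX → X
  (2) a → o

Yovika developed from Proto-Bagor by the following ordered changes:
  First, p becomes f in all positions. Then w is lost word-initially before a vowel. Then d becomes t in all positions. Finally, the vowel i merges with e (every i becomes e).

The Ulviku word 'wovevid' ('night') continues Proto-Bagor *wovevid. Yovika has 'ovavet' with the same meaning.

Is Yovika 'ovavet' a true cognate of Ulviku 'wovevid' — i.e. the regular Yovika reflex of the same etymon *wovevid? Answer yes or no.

Derive the expected Yovika reflex of *wovevid:
Yovika: *wovevid
  wovevid (rule 1 does not apply)
  wovevid → ovevid   [glide loss]
  ovevid → ovevit   [unconditioned shift]
  ovevit → ovevet   [vowel merger]
  giving Yovika ovevet.
The regular Yovika reflex would be 'ovevet', but the attested form is 'ovavet'. The correspondence is irregular, so they are not cognates (the Yovika form has a different source).

no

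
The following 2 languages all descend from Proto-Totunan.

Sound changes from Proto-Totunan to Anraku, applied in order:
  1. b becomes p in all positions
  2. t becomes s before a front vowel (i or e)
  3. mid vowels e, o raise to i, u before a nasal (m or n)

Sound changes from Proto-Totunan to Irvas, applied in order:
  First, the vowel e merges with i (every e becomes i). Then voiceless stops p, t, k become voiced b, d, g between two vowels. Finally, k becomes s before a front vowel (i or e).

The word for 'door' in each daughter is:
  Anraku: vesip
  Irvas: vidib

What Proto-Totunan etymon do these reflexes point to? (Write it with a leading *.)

Position 3: Anraku has s, Irvas has d. Taking the neighbouring segments as reconstructed: Anraku s could go back to *t or *s; Irvas d could go back to *t or *d — the one source consistent with every daughter is *t.
Position 5: Anraku has p, Irvas has b. Taking the neighbouring segments as reconstructed: Anraku p could go back to *p or *b; Irvas b can only go back to *b — the one source consistent with every daughter is *b.
This points to *vetib. Verify forward in each daughter:
Anraku: *vetib > vetip > vesip  (by unconditioned shift, palatalisation)
Irvas: start from *vetib.
  rule 1 (vowel merger): vetib → vitib
  rule 2 (intervocalic voicing): vitib → vidib
  rule 3: no change — vidib
  ⇒ Irvas vidib
Only *vetib yields all of Anraku vesip, Irvas vidib.

*vetib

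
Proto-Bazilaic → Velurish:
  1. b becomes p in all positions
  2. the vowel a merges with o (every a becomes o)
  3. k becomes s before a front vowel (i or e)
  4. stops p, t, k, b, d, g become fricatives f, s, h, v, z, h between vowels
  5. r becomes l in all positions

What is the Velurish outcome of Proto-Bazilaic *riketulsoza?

Velurish: start from *riketulsoza.
  rule 1: no change — riketulsoza
  rule 2 (vowel merger): riketulsoza → riketulsozo
  rule 3 (palatalisation): riketulsozo → risetulsozo
  rule 4 (intervocalic lenition): risetulsozo → risesulsozo
  rule 5 (unconditioned shift): risesulsozo → lisesulsozo
  ⇒ Velurish lisesulsozo

lisesulsozo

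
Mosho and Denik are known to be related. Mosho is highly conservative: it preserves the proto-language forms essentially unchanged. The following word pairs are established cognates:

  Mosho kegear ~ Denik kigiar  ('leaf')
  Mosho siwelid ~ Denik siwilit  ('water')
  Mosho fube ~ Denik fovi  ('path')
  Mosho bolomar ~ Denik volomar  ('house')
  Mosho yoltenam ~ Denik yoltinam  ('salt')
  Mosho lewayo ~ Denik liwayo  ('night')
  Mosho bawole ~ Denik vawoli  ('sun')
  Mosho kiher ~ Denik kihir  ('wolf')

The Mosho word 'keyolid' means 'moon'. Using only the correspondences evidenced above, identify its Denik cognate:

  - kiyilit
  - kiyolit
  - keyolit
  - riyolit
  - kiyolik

kegear ~ kigiar, siwelid ~ siwilit — Mosho e corresponds to Denik i after a consonant, before a consonant other than r, m, n, p, b, f, v.
siwelid ~ siwilit — Mosho d corresponds to Denik t word-finally.
Applying these to Mosho 'keyolid':
  keyolid → kiyolid   (e→i after a consonant, before a consonant other than r, m, n, p, b, f, v)
  kiyolid → kiyolit   (d→t word-finally)
So the Denik cognate is 'kiyolit'.

kiyolit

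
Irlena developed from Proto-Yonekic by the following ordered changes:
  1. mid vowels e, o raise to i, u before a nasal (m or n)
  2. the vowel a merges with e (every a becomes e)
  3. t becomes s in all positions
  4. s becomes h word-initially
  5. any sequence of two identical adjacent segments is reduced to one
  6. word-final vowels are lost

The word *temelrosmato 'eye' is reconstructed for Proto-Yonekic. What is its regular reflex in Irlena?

Irlena: *temelrosmato > timelrosmato > timelrosmeto > simelrosmeso > himelrosmeso > himelrosmes  (by pre-nasal raising, vowel merger, unconditioned shift, debuccalisation, apocope)

himelrosmes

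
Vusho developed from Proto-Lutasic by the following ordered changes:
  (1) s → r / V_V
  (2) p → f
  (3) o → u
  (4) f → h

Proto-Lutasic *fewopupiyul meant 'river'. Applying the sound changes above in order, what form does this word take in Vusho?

hewuhuhiyul

Vusho: *fewopupiyul > fewofufiyul > fewufufiyul > hewuhuhiyul  (by unconditioned shift, vowel merger, unconditioned shift)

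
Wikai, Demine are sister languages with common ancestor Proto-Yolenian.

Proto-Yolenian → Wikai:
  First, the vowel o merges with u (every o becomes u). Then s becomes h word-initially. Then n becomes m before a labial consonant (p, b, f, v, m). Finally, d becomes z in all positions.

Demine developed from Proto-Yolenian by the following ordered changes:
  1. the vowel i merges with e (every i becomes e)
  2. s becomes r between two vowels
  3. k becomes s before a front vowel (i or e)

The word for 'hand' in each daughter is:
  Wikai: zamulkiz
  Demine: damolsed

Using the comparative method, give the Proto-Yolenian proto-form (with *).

Position 8: Wikai has z, Demine has d. Demine preserves d here (none of its changes turn any other segment into d), so the proto-segment is *d.
Position 4: Wikai has u, Demine has o. Demine preserves o here (none of its changes turn any other segment into o), so the proto-segment is *o.
Position 7: Wikai has i, Demine has e. Wikai preserves i here (none of its changes turn any other segment into i), so the proto-segment is *i.
Verify the candidate proto-form against each daughter:
Wikai: *damolkid
  damolkid → damulkid   [vowel merger]
  damulkid (rule 2 does not apply)
  damulkid (rule 3 does not apply)
  damulkid → zamulkiz   [unconditioned shift]
  giving Wikai zamulkiz.
Demine: *damolkid > damolked > damolsed  (by vowel merger, palatalisation)
Only *damolkid yields all of Wikai zamulkiz, Demine damolsed.

*damolkid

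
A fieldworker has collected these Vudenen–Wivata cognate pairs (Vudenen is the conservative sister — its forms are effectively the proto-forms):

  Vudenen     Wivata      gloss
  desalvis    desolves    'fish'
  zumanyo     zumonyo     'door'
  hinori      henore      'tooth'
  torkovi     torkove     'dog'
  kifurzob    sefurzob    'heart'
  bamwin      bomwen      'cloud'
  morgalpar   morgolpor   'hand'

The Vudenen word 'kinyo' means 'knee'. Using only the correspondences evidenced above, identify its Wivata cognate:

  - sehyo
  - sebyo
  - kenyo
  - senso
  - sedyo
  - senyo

senyo

kifurzob ~ sefurzob — Vudenen k corresponds to Wivata s word-initially before a front vowel.
hinori ~ henore, bamwin ~ bomwen — Vudenen i corresponds to Wivata e after a consonant, before a nasal.
Applying these to Vudenen 'kinyo':
  kinyo → sinyo   (k→s word-initially before a front vowel)
  sinyo → senyo   (i→e after a consonant, before a nasal)
So the Wivata cognate is 'senyo'.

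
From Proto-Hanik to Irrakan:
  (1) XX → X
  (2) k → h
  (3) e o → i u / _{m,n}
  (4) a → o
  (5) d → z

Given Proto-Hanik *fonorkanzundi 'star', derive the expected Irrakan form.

funorhonzunzi

Irrakan: *fonorkanzundi > fonorhanzundi > funorhanzundi > funorhonzundi > funorhonzunzi  (by unconditioned shift, pre-nasal raising, vowel merger, unconditioned shift)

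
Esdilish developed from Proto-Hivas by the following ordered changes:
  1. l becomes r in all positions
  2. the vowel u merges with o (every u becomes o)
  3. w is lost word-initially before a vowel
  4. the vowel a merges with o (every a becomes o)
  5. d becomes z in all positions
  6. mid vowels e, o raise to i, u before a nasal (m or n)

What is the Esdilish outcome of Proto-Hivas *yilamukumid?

Esdilish: *yilamukumid
  yilamukumid → yiramukumid   [unconditioned shift]
  yiramukumid → yiramokomid   [vowel merger]
  yiramokomid (rule 3 does not apply)
  yiramokomid → yiromokomid   [vowel merger]
  yiromokomid → yiromokomiz   [unconditioned shift]
  yiromokomiz → yirumokumiz   [pre-nasal raising]
  giving Esdilish yirumokumiz.

yirumokumiz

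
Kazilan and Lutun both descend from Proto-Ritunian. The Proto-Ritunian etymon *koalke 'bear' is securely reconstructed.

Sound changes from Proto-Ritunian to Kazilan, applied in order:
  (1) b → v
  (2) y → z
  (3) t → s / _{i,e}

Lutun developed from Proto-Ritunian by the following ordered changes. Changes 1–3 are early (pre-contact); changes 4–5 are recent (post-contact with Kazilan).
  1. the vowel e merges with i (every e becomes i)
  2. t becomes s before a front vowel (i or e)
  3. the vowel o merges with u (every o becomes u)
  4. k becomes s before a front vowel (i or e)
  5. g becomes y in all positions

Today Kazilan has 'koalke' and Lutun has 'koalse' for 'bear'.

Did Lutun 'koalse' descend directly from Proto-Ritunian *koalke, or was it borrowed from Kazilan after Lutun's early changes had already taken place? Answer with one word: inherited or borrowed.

If inherited, *koalke would pass through all of Lutun's changes:
Lutun: start from *koalke.
  rule 1 (vowel merger): koalke → koalki
  rule 2: no change — koalki
  rule 3 (vowel merger): koalki → kualki
  rule 4 (palatalisation): kualki → kualsi
  rule 5: no change — kualsi
  ⇒ Lutun kualsi
If borrowed from Kazilan 'koalke' after the early changes, it would undergo only the recent ones:
  rule 4 (palatalisation): koalke → koalse
  rule 5 (unconditioned shift): no change (koalse)
  ⇒ as a loan: koalse
Lutun 'koalse' matches the loan outcome 'koalse', not the inherited 'kualsi' — it skipped the early Lutun changes, so it was borrowed from Kazilan.

borrowed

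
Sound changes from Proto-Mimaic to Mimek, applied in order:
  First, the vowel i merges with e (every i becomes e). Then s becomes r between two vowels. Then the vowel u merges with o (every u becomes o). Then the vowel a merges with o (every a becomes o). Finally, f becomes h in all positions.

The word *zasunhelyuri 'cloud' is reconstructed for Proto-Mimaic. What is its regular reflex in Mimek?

zoronhelyore

Mimek: start from *zasunhelyuri.
  rule 1 (vowel merger): zasunhelyuri → zasunhelyure
  rule 2 (rhotacism): zasunhelyure → zarunhelyure
  rule 3 (vowel merger): zarunhelyure → zaronhelyore
  rule 4 (vowel merger): zaronhelyore → zoronhelyore
  rule 5: no change — zoronhelyore
  ⇒ Mimek zoronhelyore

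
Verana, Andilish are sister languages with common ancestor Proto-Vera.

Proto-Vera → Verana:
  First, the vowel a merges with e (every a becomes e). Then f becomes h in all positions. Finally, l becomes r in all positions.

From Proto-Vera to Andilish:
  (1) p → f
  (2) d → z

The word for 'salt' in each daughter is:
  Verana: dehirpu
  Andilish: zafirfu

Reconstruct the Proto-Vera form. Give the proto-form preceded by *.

Position 3: Verana has h, Andilish has f. Taking the neighbouring segments as reconstructed: Verana h could go back to *f or *h; Andilish f could go back to *p or *f — the one source consistent with every daughter is *f.
Position 1: Verana has d, Andilish has z. Verana preserves d here (none of its changes turn any other segment into d), so the proto-segment is *d.
Continuing position by position gives *dafirpu; check it forward:
Verana: *dafirpu > defirpu > dehirpu  (by vowel merger, unconditioned shift)
Andilish: *dafirpu > dafirfu > zafirfu  (by unconditioned shift, unconditioned shift)
Only *dafirpu yields all of Verana dehirpu, Andilish zafirfu.

*dafirpu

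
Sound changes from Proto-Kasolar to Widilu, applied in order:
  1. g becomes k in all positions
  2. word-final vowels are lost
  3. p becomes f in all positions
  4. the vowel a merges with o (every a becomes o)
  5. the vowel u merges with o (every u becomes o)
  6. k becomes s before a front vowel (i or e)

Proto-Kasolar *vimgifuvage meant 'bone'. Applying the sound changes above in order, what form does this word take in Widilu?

Widilu: start from *vimgifuvage.
  rule 1 (unconditioned shift): vimgifuvage → vimkifuvake
  rule 2 (apocope): vimkifuvake → vimkifuvak
  rule 3: no change — vimkifuvak
  rule 4 (vowel merger): vimkifuvak → vimkifuvok
  rule 5 (vowel merger): vimkifuvok → vimkifovok
  rule 6 (palatalisation): vimkifovok → vimsifovok
  ⇒ Widilu vimsifovok

vimsifovok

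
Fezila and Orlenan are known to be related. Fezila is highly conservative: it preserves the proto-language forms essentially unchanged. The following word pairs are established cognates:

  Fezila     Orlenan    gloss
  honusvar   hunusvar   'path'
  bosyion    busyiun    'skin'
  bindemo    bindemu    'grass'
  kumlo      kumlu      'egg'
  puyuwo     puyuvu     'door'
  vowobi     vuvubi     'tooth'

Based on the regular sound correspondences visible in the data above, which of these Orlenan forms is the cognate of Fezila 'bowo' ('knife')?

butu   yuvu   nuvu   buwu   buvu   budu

buvu

bosyion ~ busyiun, vowobi ~ vuvubi — Fezila o corresponds to Orlenan u after a consonant, before a consonant other than r, m, n, p, b, f, v.
puyuwo ~ puyuvu, vowobi ~ vuvubi — Fezila w corresponds to Orlenan v between vowels (before a back vowel).
bindemo ~ bindemu, kumlo ~ kumlu — Fezila o corresponds to Orlenan u word-finally.
Applying these to Fezila 'bowo':
  bowo → buwo   (o→u after a consonant, before a consonant other than r, m, n, p, b, f, v)
  buwo → buvo   (w→v between vowels (before a back vowel))
  buvo → buvu   (o→u word-finally)
So the Orlenan cognate is 'buvu'.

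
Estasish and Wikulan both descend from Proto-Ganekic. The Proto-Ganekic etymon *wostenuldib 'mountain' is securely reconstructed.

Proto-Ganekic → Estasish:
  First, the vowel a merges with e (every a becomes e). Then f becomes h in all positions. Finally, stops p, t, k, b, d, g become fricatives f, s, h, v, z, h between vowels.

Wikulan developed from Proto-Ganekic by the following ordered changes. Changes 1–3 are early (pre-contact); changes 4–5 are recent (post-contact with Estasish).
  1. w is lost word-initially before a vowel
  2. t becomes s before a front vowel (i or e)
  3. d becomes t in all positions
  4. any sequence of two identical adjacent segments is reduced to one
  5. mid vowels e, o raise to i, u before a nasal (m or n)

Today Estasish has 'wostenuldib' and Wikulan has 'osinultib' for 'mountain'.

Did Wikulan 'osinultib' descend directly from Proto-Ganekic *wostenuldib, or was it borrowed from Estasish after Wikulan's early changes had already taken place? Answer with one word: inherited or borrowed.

If inherited, *wostenuldib would pass through all of Wikulan's changes:
Wikulan: start from *wostenuldib.
  rule 1 (glide loss): wostenuldib → ostenuldib
  rule 2 (palatalisation): ostenuldib → ossenuldib
  rule 3 (unconditioned shift): ossenuldib → ossenultib
  rule 4 (degemination): ossenultib → osenultib
  rule 5 (pre-nasal raising): osenultib → osinultib
  ⇒ Wikulan osinultib
If borrowed from Estasish 'wostenuldib' after the early changes, it would undergo only the recent ones:
  rule 4 (degemination): no change (wostenuldib)
  rule 5 (pre-nasal raising): wostenuldib → wostinuldib
  ⇒ as a loan: wostinuldib
Wikulan 'osinultib' matches the inherited outcome exactly, so it is an inherited cognate, not a loan.

inherited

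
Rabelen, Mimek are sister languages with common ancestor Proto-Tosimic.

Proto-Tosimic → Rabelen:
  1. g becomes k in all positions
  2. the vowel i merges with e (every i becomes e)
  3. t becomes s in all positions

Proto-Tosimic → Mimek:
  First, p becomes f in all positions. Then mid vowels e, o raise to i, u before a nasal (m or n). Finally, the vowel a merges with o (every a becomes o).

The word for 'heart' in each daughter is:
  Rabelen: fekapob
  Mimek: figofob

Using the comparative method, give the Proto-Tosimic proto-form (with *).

*figapob

Position 2: Rabelen has e, Mimek has i. Taking the neighbouring segments as reconstructed: Rabelen e could go back to *e or *i; Mimek i can only go back to *i — the one source consistent with every daughter is *i.
Position 5: Rabelen has p, Mimek has f. Rabelen preserves p here (none of its changes turn any other segment into p), so the proto-segment is *p.
Position 4: Rabelen has a, Mimek has o. Rabelen preserves a here (none of its changes turn any other segment into a), so the proto-segment is *a.
Verify the candidate proto-form against each daughter:
Rabelen: *figapob
  figapob → fikapob   [unconditioned shift]
  fikapob → fekapob   [vowel merger]
  fekapob (rule 3 does not apply)
  giving Rabelen fekapob.
Mimek: *figapob > figafob > figofob  (by unconditioned shift, vowel merger)
Only *figapob yields all of Rabelen fekapob, Mimek figofob.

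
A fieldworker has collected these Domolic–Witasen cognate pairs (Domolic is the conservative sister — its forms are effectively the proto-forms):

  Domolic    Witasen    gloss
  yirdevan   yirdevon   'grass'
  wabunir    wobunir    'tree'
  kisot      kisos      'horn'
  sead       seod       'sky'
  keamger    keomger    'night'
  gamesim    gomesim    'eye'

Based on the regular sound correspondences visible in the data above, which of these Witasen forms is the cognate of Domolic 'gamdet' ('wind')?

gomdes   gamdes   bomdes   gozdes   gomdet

gomdes

gamesim ~ gomesim — Domolic a corresponds to Witasen o after a consonant, before a nasal.
kisot ~ kisos — Domolic t corresponds to Witasen s word-finally.
Applying these to Domolic 'gamdet':
  gamdet → gomdet   (a→o after a consonant, before a nasal)
  gomdet → gomdes   (t→s word-finally)
So the Witasen cognate is 'gomdes'.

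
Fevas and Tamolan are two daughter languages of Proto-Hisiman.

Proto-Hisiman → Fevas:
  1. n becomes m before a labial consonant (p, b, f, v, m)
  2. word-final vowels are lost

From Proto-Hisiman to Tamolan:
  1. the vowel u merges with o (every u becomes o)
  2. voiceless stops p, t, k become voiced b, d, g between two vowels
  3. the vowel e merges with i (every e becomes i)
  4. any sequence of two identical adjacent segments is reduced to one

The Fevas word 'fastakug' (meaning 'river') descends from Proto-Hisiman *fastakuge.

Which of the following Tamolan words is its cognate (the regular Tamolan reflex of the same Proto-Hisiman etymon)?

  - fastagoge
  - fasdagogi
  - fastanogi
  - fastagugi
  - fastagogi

fastagogi

Tamolan: start from *fastakuge.
  rule 1 (vowel merger): fastakuge → fastakoge
  rule 2 (intervocalic voicing): fastakoge → fastagoge
  rule 3 (vowel merger): fastagoge → fastagogi
  rule 4: no change — fastagogi
  ⇒ Tamolan fastagogi
Among the options, 'fastagogi' alone shows every Tamolan change applied in order.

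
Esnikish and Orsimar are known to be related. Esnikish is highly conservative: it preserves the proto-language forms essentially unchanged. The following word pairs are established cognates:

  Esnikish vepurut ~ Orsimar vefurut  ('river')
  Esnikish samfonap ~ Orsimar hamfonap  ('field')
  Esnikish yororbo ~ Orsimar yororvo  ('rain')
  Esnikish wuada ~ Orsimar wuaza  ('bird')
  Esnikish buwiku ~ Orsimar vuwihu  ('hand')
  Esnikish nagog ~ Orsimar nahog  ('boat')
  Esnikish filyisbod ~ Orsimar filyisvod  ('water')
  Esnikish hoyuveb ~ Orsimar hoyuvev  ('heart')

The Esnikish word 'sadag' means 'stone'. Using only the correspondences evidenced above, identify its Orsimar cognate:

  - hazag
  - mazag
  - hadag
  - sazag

hazag

samfonap ~ hamfonap — Esnikish s corresponds to Orsimar h word-initially before a back vowel.
wuada ~ wuaza — Esnikish d corresponds to Orsimar z between vowels (before a back vowel).
Applying these to Esnikish 'sadag':
  sadag → hadag   (s→h word-initially before a back vowel)
  hadag → hazag   (d→z between vowels (before a back vowel))
So the Orsimar cognate is 'hazag'.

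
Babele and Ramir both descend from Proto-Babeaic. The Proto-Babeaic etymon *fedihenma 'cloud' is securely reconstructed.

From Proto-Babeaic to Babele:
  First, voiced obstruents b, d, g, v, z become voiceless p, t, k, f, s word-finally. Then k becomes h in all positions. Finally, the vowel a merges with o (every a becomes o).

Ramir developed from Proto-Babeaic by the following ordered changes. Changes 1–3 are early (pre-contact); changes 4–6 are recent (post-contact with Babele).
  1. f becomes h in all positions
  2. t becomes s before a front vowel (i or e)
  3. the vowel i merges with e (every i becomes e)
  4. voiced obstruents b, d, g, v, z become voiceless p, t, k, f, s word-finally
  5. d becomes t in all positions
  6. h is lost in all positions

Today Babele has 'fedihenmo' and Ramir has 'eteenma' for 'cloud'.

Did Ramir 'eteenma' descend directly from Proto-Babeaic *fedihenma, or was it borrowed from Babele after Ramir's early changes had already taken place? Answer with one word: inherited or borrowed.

If inherited, *fedihenma would pass through all of Ramir's changes:
Ramir: *fedihenma > hedihenma > hedehenma > hetehenma > eteenma  (by unconditioned shift, vowel merger, unconditioned shift, h-loss)
If borrowed from Babele 'fedihenmo' after the early changes, it would undergo only the recent ones:
  rule 4 (final devoicing): no change (fedihenmo)
  rule 5 (unconditioned shift): fedihenmo → fetihenmo
  rule 6 (h-loss): fetihenmo → fetienmo
  ⇒ as a loan: fetienmo
Ramir 'eteenma' matches the inherited outcome exactly, so it is an inherited cognate, not a loan.

inherited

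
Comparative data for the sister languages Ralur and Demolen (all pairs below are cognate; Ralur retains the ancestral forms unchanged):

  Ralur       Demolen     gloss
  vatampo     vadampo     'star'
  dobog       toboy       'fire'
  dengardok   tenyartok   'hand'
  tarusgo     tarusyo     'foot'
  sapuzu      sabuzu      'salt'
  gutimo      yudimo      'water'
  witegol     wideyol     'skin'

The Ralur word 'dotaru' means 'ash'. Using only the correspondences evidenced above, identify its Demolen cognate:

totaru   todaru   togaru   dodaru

todaru

dobog ~ toboy — Ralur d corresponds to Demolen t word-initially before a back vowel.
vatampo ~ vadampo — Ralur t corresponds to Demolen d between vowels (before a back vowel).
Applying these to Ralur 'dotaru':
  dotaru → totaru   (d→t word-initially before a back vowel)
  totaru → todaru   (t→d between vowels (before a back vowel))
So the Demolen cognate is 'todaru'.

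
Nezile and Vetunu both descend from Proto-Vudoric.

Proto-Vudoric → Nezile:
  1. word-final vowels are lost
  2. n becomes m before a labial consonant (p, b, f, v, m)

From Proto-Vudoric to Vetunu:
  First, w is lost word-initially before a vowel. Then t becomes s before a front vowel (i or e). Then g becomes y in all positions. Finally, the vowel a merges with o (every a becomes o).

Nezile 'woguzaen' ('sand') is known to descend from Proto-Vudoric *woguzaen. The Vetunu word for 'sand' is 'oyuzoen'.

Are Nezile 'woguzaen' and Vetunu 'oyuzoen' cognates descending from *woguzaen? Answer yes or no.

Derive the expected Vetunu reflex of *woguzaen:
Vetunu: *woguzaen
  woguzaen → oguzaen   [glide loss]
  oguzaen (rule 2 does not apply)
  oguzaen → oyuzaen   [unconditioned shift]
  oyuzaen → oyuzoen   [vowel merger]
  giving Vetunu oyuzoen.
Vetunu 'oyuzoen' matches the regular reflex exactly, so the pair is cognate.

yes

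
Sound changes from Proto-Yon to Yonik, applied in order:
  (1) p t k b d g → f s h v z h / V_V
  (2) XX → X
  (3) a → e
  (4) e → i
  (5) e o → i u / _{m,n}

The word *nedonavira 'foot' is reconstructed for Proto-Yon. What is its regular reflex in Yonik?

Yonik: *nedonavira
  nedonavira → nezonavira   [intervocalic lenition]
  nezonavira (rule 2 does not apply)
  nezonavira → nezonevire   [vowel merger]
  nezonevire → nizoniviri   [vowel merger]
  nizoniviri → nizuniviri   [pre-nasal raising]
  giving Yonik nizuniviri.

nizuniviri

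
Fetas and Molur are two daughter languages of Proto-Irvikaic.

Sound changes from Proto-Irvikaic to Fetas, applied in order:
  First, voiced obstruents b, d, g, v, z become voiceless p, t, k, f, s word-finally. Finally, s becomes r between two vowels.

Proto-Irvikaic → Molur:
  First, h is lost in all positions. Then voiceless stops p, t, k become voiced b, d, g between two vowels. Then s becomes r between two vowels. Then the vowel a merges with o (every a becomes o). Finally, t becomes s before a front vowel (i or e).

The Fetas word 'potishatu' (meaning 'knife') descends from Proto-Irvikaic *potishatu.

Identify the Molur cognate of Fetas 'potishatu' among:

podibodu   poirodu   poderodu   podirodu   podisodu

Molur: start from *potishatu.
  rule 1 (h-loss): potishatu → potisatu
  rule 2 (intervocalic voicing): potisatu → podisadu
  rule 3 (rhotacism): podisadu → podiradu
  rule 4 (vowel merger): podiradu → podirodu
  rule 5: no change — podirodu
  ⇒ Molur podirodu
The other candidates each miss or misapply at least one Molur change.

podirodu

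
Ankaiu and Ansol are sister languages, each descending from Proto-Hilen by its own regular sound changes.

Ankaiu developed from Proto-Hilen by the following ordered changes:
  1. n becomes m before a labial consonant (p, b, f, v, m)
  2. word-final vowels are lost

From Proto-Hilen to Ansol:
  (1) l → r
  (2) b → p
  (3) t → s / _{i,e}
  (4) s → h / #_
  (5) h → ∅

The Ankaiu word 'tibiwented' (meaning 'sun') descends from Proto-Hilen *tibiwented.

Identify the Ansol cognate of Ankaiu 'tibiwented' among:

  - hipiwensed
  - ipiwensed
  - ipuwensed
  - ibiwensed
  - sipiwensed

ipiwensed

Ansol: *tibiwented > tipiwented > sipiwensed > hipiwensed > ipiwensed  (by unconditioned shift, palatalisation, debuccalisation, h-loss)
Among the options, 'ipiwensed' alone shows every Ansol change applied in order.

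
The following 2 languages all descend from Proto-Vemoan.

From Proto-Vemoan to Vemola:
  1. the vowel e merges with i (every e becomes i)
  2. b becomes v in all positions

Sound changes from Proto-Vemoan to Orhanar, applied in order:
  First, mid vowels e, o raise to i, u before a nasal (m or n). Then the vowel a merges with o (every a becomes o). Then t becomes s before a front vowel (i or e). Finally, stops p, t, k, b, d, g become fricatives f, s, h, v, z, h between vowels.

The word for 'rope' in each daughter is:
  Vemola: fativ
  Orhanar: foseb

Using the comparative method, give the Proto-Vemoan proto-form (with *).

Position 3: Vemola has t, Orhanar has s. Vemola preserves t here (none of its changes turn any other segment into t), so the proto-segment is *t.
Position 4: Vemola has i, Orhanar has e. Orhanar preserves e here (none of its changes turn any other segment into e), so the proto-segment is *e.
Verify the candidate proto-form against each daughter:
Vemola: *fateb > fatib > fativ  (by vowel merger, unconditioned shift)
Orhanar: *fateb
  fateb (rule 1 does not apply)
  fateb → foteb   [vowel merger]
  foteb → foseb   [palatalisation]
  foseb (rule 4 does not apply)
  giving Orhanar foseb.
*fateb is the unique common source.

*fateb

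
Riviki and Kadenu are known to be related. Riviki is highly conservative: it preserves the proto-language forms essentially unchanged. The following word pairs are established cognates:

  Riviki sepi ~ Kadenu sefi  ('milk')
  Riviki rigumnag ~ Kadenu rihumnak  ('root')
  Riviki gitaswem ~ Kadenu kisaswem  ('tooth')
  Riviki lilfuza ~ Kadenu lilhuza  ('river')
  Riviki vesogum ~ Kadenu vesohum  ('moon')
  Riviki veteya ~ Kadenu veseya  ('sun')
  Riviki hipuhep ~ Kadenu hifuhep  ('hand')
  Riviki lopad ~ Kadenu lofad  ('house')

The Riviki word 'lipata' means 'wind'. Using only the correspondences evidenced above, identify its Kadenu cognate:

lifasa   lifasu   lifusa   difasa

lopad ~ lofad — Riviki p corresponds to Kadenu f between vowels (before a back vowel).
gitaswem ~ kisaswem — Riviki t corresponds to Kadenu s between vowels (before a back vowel).
Applying these to Riviki 'lipata':
  lipata → lifata   (p→f between vowels (before a back vowel))
  lifata → lifasa   (t→s between vowels (before a back vowel))
So the Kadenu cognate is 'lifasa'.

lifasa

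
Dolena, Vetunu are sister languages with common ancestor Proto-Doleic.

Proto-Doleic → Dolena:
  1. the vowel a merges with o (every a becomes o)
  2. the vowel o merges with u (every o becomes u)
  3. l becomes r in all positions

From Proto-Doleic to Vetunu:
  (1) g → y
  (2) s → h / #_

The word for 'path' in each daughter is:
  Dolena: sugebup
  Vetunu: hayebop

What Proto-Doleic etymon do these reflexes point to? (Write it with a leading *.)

Position 1: Dolena has s, Vetunu has h. Dolena preserves s here (none of its changes turn any other segment into s), so the proto-segment is *s.
Position 2: Dolena has u, Vetunu has a. Vetunu preserves a here (none of its changes turn any other segment into a), so the proto-segment is *a.
Position 3: Dolena has g, Vetunu has y. Dolena preserves g here (none of its changes turn any other segment into g), so the proto-segment is *g.
Verify the candidate proto-form against each daughter:
Dolena: *sagebop > sogebop > sugebup  (by vowel merger, vowel merger)
Vetunu: *sagebop > sayebop > hayebop  (by unconditioned shift, debuccalisation)
*sagebop is the unique common source.

*sagebop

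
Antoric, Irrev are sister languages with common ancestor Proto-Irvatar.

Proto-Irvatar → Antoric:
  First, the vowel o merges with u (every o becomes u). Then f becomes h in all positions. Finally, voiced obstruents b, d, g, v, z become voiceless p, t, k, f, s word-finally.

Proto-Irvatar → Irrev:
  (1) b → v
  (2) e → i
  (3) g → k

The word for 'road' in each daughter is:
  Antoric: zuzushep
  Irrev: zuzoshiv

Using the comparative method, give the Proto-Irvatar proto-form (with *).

*zuzosheb

Position 8: Antoric has p, Irrev has v. Taking the neighbouring segments as reconstructed: Antoric p could go back to *p or *b; Irrev v could go back to *b or *v — the one source consistent with every daughter is *b.
Position 4: Antoric has u, Irrev has o. Irrev preserves o here (none of its changes turn any other segment into o), so the proto-segment is *o.
This points to *zuzosheb. Verify forward in each daughter:
Antoric: *zuzosheb
  zuzosheb → zuzusheb   [vowel merger]
  zuzusheb (rule 2 does not apply)
  zuzusheb → zuzushep   [final devoicing]
  giving Antoric zuzushep.
Irrev: start from *zuzosheb.
  rule 1 (unconditioned shift): zuzosheb → zuzoshev
  rule 2 (vowel merger): zuzoshev → zuzoshiv
  rule 3: no change — zuzoshiv
  ⇒ Irrev zuzoshiv
*zuzosheb is the unique common source.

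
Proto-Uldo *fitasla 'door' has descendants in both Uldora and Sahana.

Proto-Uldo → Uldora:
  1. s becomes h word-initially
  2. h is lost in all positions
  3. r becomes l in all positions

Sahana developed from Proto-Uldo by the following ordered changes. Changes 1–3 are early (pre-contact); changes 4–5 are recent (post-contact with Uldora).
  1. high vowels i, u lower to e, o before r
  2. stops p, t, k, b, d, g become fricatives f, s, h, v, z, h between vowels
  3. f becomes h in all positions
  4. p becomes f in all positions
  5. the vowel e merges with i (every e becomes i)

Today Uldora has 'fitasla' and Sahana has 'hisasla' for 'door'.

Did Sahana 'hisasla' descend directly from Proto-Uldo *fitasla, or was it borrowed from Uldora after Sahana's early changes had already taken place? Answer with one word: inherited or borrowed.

If inherited, *fitasla would pass through all of Sahana's changes:
Sahana: *fitasla > fisasla > hisasla  (by intervocalic lenition, unconditioned shift)
If borrowed from Uldora 'fitasla' after the early changes, it would undergo only the recent ones:
  rule 4 (unconditioned shift): no change (fitasla)
  rule 5 (vowel merger): no change (fitasla)
  ⇒ as a loan: fitasla
Sahana 'hisasla' matches the inherited outcome exactly, so it is an inherited cognate, not a loan.

inherited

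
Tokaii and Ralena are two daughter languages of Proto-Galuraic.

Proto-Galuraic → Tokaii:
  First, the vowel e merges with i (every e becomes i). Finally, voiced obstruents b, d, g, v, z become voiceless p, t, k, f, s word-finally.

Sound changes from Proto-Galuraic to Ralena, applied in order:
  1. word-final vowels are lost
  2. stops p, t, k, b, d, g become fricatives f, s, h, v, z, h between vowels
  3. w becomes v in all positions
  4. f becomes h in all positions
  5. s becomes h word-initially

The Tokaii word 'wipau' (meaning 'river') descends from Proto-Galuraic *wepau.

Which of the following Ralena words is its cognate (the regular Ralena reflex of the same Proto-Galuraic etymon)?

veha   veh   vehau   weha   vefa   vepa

Ralena: start from *wepau.
  rule 1 (apocope): wepau → wepa
  rule 2 (intervocalic lenition): wepa → wefa
  rule 3 (unconditioned shift): wefa → vefa
  rule 4 (unconditioned shift): vefa → veha
  rule 5: no change — veha
  ⇒ Ralena veha
Among the options, 'veha' alone shows every Ralena change applied in order.

veha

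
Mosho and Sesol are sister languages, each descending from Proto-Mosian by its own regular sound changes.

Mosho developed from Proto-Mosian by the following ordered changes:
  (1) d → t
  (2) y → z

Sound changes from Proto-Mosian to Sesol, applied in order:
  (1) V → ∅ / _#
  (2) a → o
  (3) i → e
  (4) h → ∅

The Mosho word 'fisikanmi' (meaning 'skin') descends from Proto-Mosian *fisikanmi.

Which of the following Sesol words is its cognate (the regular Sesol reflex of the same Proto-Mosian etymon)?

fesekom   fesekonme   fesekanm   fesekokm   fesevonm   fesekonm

fesekonm

Sesol: *fisikanmi
  fisikanmi → fisikanm   [apocope]
  fisikanm → fisikonm   [vowel merger]
  fisikonm → fesekonm   [vowel merger]
  fesekonm (rule 4 does not apply)
  giving Sesol fesekonm.
The other candidates each miss or misapply at least one Sesol change.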